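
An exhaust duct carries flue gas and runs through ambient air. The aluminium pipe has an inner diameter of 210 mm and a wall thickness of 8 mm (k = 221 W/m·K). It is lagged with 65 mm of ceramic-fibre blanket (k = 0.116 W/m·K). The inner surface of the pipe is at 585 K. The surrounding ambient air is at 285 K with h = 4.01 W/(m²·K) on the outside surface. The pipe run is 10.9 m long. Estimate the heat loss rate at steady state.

Q ≈ 3860 W

For a radial system each layer contributes R = ln(r_out/r_in)/(2πkL); films add R = 1/(hA).
R_aluminium pipe wall = ln(113/105)/(2π×221×10.9) = 4.851×10^-6 K/W
R_ceramic-fibre blanket = ln(178/113)/(2π×0.116×10.9) = 0.0572 K/W
R_outer film = 1/(h_o·2πr_oL) = 1/(4.01×2π×0.178×10.9) = 0.02046 K/W
R_total = 0.07766 K/W
Q = ΔT/R_total = 300/0.07766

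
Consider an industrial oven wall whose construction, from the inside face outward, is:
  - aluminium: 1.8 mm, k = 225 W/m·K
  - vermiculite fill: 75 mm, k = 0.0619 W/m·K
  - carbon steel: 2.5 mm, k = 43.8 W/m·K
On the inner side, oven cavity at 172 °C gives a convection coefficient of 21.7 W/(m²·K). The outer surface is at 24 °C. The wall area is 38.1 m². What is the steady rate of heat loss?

Q ≈ 4480 W

Using the resistance-network approach (series):
R_inner film = 1/(h_i·A) = 1/(21.7×38.1) = 0.00121 K/W
R_aluminium = L/(kA) = 0.0018/(225×38.1) = 2.1×10^-7 K/W
R_vermiculite fill = L/(kA) = 0.075/(0.0619×38.1) = 0.0318 K/W
R_carbon steel = L/(kA) = 0.0025/(43.8×38.1) = 1.498×10^-6 K/W
R_total = 0.03301 K/W
Q = ΔT / R_total = 148 / 0.03301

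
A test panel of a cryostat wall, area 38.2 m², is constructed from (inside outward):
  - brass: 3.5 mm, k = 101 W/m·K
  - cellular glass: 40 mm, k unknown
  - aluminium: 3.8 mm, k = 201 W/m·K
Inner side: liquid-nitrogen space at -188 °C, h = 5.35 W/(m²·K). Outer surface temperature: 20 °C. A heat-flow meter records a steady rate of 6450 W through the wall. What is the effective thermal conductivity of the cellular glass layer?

k ≈ 0.0383 W/(m·K)

Thermal resistances in series:
R_inner film = 1/(h_i·A) = 1/(5.35×38.2) = 0.004893 K/W
R_brass = L/(kA) = 0.0035/(101×38.2) = 9.072×10^-7 K/W
R_aluminium = L/(kA) = 0.0038/(201×38.2) = 4.949×10^-7 K/W
Sum of known resistances R_other = 0.004894 K/W
Total R = ΔT/Q = 208/6450 = 0.03225 K/W
R_cellular glass = R_total − R_other = 0.02735 K/W
k = L/(R·A) = 0.04/(0.02735×38.2)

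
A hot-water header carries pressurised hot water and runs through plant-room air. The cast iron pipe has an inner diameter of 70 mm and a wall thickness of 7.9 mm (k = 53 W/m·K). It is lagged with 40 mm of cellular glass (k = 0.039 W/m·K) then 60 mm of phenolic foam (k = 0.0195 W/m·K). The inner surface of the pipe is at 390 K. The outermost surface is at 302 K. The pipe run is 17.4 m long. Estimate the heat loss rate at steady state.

Cylindrical conduction, so R = ln(r₂/r₁)/(2πkL) per layer, in series:
R_cast iron pipe wall = ln(42.9/35)/(2π×53×17.4) = 3.512×10^-5 K/W
R_cellular glass = ln(82.9/42.9)/(2π×0.039×17.4) = 0.1545 K/W
R_phenolic foam = ln(142.9/82.9)/(2π×0.0195×17.4) = 0.2554 K/W
R_total = 0.41 K/W
Q = ΔT/R_total = 88/0.41

Q ≈ 215 W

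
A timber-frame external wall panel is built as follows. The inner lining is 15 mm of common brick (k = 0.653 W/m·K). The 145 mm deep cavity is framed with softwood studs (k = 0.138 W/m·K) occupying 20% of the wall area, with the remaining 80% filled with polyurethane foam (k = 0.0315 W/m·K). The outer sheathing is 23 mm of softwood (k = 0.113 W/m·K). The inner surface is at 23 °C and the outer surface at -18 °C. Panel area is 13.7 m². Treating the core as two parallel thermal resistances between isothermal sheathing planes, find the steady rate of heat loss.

Sheathing layers in series; stud and cavity paths in parallel between them.
R_inner = 0.015/(0.653×13.7) = 0.001677 K/W
R_stud  = 0.145/(0.138×0.2×13.7) = 0.3835 K/W
R_cav   = 0.145/(0.0315×0.8×13.7) = 0.42 K/W
1/R_core = 1/R_stud + 1/R_cav → R_core = 0.2005 K/W
R_outer = 0.023/(0.113×13.7) = 0.01486 K/W
R_total = 0.217 K/W
Q = ΔT/R_total = 41/0.217

Q ≈ 189 W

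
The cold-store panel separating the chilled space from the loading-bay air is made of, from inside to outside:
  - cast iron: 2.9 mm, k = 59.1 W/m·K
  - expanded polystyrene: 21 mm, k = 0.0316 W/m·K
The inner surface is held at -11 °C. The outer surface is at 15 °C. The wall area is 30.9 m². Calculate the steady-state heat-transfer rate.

Using the resistance-network approach (series):
R_cast iron = L/(kA) = 0.0029/(59.1×30.9) = 1.588×10^-6 K/W
R_expanded polystyrene = L/(kA) = 0.021/(0.0316×30.9) = 0.02151 K/W
R_total = 0.02151 K/W
Q = ΔT / R_total = 26 / 0.02151

Q ≈ 1210 W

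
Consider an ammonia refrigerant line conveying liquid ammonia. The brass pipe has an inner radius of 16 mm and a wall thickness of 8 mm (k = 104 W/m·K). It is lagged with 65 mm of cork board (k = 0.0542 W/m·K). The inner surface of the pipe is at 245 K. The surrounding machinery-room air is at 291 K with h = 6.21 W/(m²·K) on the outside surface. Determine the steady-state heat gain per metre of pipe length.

Treating each annulus and film as a series resistance:
R_brass pipe wall = ln(24/16)/(2π×104×1) = 6.205×10^-4 K/W
R_cork board = ln(89/24)/(2π×0.0542×1) = 3.848 K/W
R_outer film = 1/(h_o·2πr_oL) = 1/(6.21×2π×0.089×1) = 0.288 K/W
R_total = 4.137 K/W
Q = ΔT/R_total = 46/4.137

q′ ≈ 11.1 W/m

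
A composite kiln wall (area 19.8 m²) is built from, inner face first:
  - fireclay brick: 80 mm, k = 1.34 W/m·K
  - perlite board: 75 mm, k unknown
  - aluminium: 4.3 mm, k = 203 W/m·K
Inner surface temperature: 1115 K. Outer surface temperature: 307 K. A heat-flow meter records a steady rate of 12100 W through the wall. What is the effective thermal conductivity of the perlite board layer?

Using the resistance-network approach (series):
R_fireclay brick = L/(kA) = 0.08/(1.34×19.8) = 0.003015 K/W
R_aluminium = L/(kA) = 0.0043/(203×19.8) = 1.07×10^-6 K/W
Sum of known resistances R_other = 0.003016 K/W
Total R = ΔT/Q = 808/12100 = 0.06678 K/W
R_perlite board = R_total − R_other = 0.06376 K/W
k = L/(R·A) = 0.075/(0.06376×19.8)

k ≈ 0.0594 W/(m·K)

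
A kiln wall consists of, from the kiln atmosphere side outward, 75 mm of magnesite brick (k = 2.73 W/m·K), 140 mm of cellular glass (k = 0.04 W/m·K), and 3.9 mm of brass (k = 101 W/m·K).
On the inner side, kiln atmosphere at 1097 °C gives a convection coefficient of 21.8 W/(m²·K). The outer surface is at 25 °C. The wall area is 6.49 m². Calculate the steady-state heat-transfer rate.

Q ≈ 1950 W

Using the resistance-network approach (series):
R_inner film = 1/(h_i·A) = 1/(21.8×6.49) = 0.007068 K/W
R_magnesite brick = L/(kA) = 0.075/(2.73×6.49) = 0.004233 K/W
R_cellular glass = L/(kA) = 0.14/(0.04×6.49) = 0.5393 K/W
R_brass = L/(kA) = 0.0039/(101×6.49) = 5.95×10^-6 K/W
R_total = 0.5506 K/W
Q = ΔT / R_total = 1072 / 0.5506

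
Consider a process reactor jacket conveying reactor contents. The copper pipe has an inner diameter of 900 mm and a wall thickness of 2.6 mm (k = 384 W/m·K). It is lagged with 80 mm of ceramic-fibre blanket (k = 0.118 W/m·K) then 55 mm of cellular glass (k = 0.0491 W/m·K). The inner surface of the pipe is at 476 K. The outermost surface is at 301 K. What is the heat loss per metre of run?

For a radial system each layer contributes R = ln(r_out/r_in)/(2πkL); films add R = 1/(hA).
R_copper pipe wall = ln(452.6/450)/(2π×384×1) = 2.388×10^-6 K/W
R_ceramic-fibre blanket = ln(532.6/452.6)/(2π×0.118×1) = 0.2195 K/W
R_cellular glass = ln(587.6/532.6)/(2π×0.0491×1) = 0.3186 K/W
R_total = 0.5381 K/W
Q = ΔT/R_total = 175/0.5381

q′ ≈ 325 W/m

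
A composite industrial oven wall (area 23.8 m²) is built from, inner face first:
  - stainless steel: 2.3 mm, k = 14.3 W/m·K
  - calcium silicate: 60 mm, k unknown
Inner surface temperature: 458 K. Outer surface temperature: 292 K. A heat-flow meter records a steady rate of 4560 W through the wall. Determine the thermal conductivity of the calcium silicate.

k ≈ 0.0693 W/(m·K)

Model the wall as resistances in series:
R_stainless steel = L/(kA) = 0.0023/(14.3×23.8) = 6.758×10^-6 K/W
Sum of known resistances R_other = 6.758×10^-6 K/W
Total R = ΔT/Q = 166/4560 = 0.0364 K/W
R_calcium silicate = R_total − R_other = 0.0364 K/W
k = L/(R·A) = 0.06/(0.0364×23.8)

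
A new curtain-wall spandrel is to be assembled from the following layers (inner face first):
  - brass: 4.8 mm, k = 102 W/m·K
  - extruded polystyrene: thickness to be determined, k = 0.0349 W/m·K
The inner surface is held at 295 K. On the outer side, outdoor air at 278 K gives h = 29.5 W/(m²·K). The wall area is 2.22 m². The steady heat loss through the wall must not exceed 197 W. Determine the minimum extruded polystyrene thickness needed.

L ≈ 5.5 mm

Series thermal resistances:
R_brass = L/(kA) = 0.0048/(102×2.22) = 2.12×10^-5 K/W
R_outer film = 1/(h_o·A) = 1/(29.5×2.22) = 0.01527 K/W
Sum of the known resistances R_other = 0.01529 K/W
Required total resistance R_tot = ΔT/Q_allow = 17/197 = 0.08629 K/W
R_extruded polystyrene = R_tot − R_other = 0.071 K/W
L = R·k·A = 0.071×0.0349×2.22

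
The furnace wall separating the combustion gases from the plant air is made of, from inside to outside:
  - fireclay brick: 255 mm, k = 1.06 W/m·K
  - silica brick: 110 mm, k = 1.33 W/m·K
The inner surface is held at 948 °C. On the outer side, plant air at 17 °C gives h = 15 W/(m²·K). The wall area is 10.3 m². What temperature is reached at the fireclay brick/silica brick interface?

Using the resistance-network approach (series):
R_fireclay brick = L/(kA) = 0.255/(1.06×10.3) = 0.02336 K/W
R_silica brick = L/(kA) = 0.11/(1.33×10.3) = 0.00803 K/W
R_outer film = 1/(h_o·A) = 1/(15×10.3) = 0.006472 K/W
R_total = 0.03786 K/W;  Q = ΔT/R_total = 931/0.03786 = 24590 W
T_interface = T_inner − Q·ΣR(inner→interface) = 948 − 24600×0.02336

T ≈ 374 °C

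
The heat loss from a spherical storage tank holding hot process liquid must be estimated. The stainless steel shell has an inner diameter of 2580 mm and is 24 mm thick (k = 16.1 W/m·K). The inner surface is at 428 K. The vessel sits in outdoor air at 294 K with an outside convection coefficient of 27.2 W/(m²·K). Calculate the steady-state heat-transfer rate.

Radial (spherical) resistances in series:
R_stainless steel shell = (1/1.29 − 1/1.314)/(4π×16.1) = 6.998×10^-5 K/W
R_outer film = 1/(h·4πr_o²) = 1/(27.2×4π×1.314²) = 0.001694 K/W
R_total = 0.001764 K/W
Q = ΔT/R_total = 134/0.001764

Q ≈ 75900 W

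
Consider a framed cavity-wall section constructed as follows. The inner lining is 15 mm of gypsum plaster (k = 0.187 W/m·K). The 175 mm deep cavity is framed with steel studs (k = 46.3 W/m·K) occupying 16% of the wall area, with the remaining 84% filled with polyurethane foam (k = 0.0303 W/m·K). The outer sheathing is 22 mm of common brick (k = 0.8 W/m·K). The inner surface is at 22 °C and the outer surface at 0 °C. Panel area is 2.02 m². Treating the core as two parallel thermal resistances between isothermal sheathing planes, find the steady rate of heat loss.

Q ≈ 339 W

Sheathing layers in series; stud and cavity paths in parallel between them.
R_inner = 0.015/(0.187×2.02) = 0.03971 K/W
R_stud  = 0.175/(46.3×0.16×2.02) = 0.01169 K/W
R_cav   = 0.175/(0.0303×0.84×2.02) = 3.404 K/W
1/R_core = 1/R_stud + 1/R_cav → R_core = 0.01165 K/W
R_outer = 0.022/(0.8×2.02) = 0.01361 K/W
R_total = 0.06498 K/W
Q = ΔT/R_total = 22/0.06498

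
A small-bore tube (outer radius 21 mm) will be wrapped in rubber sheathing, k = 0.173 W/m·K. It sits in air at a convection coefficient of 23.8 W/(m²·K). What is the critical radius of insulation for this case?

r_cr ≈ 7.27 mm

For a cylinder r_cr = k/h = 0.173/23.8
r_cr = 7.27 mm; since the bare radius (21 mm) is above r_cr, any added insulation will reduce heat loss.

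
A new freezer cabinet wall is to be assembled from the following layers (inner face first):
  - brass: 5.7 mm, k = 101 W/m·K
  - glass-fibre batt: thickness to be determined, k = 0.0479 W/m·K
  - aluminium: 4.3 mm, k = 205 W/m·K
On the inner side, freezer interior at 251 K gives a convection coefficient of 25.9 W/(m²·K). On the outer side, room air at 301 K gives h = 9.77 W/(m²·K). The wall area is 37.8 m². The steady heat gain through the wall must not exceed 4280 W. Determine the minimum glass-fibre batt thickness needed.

L ≈ 14.4 mm

Series thermal resistances:
R_inner film = 1/(h_i·A) = 1/(25.9×37.8) = 0.001021 K/W
R_brass = L/(kA) = 0.0057/(101×37.8) = 1.493×10^-6 K/W
R_aluminium = L/(kA) = 0.0043/(205×37.8) = 5.549×10^-7 K/W
R_outer film = 1/(h_o·A) = 1/(9.77×37.8) = 0.002708 K/W
Sum of the known resistances R_other = 0.003731 K/W
Required total resistance R_tot = ΔT/Q_allow = 50/4280 = 0.01168 K/W
R_glass-fibre batt = R_tot − R_other = 0.007951 K/W
L = R·k·A = 0.007951×0.0479×37.8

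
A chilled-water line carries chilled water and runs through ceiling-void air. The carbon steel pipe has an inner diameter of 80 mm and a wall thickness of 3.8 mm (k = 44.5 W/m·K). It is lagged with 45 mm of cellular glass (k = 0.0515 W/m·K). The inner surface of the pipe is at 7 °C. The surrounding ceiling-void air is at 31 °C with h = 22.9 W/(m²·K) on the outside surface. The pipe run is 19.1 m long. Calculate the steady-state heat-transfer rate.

Cylindrical conduction, so R = ln(r₂/r₁)/(2πkL) per layer, in series:
R_carbon steel pipe wall = ln(43.8/40)/(2π×44.5×19.1) = 1.699×10^-5 K/W
R_cellular glass = ln(88.8/43.8)/(2π×0.0515×19.1) = 0.1144 K/W
R_outer film = 1/(h_o·2πr_oL) = 1/(22.9×2π×0.0888×19.1) = 0.004098 K/W
R_total = 0.1185 K/W
Q = ΔT/R_total = 24/0.1185

Q ≈ 203 W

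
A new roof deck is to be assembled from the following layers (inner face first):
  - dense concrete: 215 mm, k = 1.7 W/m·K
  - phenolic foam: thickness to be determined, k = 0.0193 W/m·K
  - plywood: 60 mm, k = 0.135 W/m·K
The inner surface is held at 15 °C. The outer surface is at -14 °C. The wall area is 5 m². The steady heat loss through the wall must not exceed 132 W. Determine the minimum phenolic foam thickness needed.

Model the wall as resistances in series:
R_dense concrete = L/(kA) = 0.215/(1.7×5) = 0.02529 K/W
R_plywood = L/(kA) = 0.06/(0.135×5) = 0.08889 K/W
Sum of the known resistances R_other = 0.1142 K/W
Required total resistance R_tot = ΔT/Q_allow = 29/132 = 0.2197 K/W
R_phenolic foam = R_tot − R_other = 0.1055 K/W
L = R·k·A = 0.1055×0.0193×5

L ≈ 10.2 mm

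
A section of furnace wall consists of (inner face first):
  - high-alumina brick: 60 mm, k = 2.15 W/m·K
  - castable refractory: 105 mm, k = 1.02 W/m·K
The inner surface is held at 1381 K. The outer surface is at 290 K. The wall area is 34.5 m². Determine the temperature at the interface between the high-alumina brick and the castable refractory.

Model the wall as resistances in series:
R_high-alumina brick = L/(kA) = 0.06/(2.15×34.5) = 8.089×10^-4 K/W
R_castable refractory = L/(kA) = 0.105/(1.02×34.5) = 0.002984 K/W
R_total = 0.003793 K/W;  Q = ΔT/R_total = 1091/0.003793 = 287700 W
T_interface = T_inner − Q·ΣR(inner→interface) = 1381 − 288000×8.089×10^-4

T ≈ 1150 K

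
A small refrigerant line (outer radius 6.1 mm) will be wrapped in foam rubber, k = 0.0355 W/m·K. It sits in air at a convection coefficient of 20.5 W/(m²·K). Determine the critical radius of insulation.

r_cr ≈ 1.73 mm

For a cylinder r_cr = k/h = 0.0355/20.5
r_cr = 1.73 mm; since the bare radius (6.1 mm) is above r_cr, any added insulation will reduce heat loss.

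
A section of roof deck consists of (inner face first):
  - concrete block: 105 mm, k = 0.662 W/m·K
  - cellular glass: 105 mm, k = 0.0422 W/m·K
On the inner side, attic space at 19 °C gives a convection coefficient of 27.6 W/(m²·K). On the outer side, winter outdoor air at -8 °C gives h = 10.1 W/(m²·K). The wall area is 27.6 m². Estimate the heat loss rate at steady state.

Q ≈ 268 W

Thermal resistances in series:
R_inner film = 1/(h_i·A) = 1/(27.6×27.6) = 0.001313 K/W
R_concrete block = L/(kA) = 0.105/(0.662×27.6) = 0.005747 K/W
R_cellular glass = L/(kA) = 0.105/(0.0422×27.6) = 0.09015 K/W
R_outer film = 1/(h_o·A) = 1/(10.1×27.6) = 0.003587 K/W
R_total = 0.1008 K/W
Q = ΔT / R_total = 27 / 0.1008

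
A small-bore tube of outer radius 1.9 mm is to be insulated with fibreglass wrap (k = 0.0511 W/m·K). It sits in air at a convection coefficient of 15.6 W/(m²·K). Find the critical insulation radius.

r_cr ≈ 3.28 mm

For a cylinder r_cr = k/h = 0.0511/15.6
r_cr = 3.28 mm; since the bare radius (1.9 mm) is below r_cr, adding a thin layer of insulation will *increase* heat loss.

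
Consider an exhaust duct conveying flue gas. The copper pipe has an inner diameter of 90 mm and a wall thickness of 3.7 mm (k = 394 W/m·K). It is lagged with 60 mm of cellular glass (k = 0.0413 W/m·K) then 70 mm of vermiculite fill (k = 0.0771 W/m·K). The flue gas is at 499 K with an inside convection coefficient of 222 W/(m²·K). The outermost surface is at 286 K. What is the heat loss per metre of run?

q′ ≈ 51.5 W/m

Radial resistances (cylindrical: R_cond = ln(r_o/r_i)/(2πkL), R_conv = 1/(h·2πrL)):
R_inner film = 1/(h_i·2πr₁L) = 1/(222×2π×0.045×1) = 0.01593 K/W
R_copper pipe wall = ln(48.7/45)/(2π×394×1) = 3.192×10^-5 K/W
R_cellular glass = ln(108.7/48.7)/(2π×0.0413×1) = 3.094 K/W
R_vermiculite fill = ln(178.7/108.7)/(2π×0.0771×1) = 1.026 K/W
R_total = 4.136 K/W
Q = ΔT/R_total = 213/4.136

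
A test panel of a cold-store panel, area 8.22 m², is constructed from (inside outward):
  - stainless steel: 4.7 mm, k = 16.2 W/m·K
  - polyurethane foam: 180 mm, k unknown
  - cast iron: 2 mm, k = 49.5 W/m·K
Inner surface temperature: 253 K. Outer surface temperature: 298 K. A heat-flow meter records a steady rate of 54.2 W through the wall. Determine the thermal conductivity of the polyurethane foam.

k ≈ 0.0264 W/(m·K)

Treating each layer as a thermal resistance in series:
R_stainless steel = L/(kA) = 0.0047/(16.2×8.22) = 3.529×10^-5 K/W
R_cast iron = L/(kA) = 0.002/(49.5×8.22) = 4.915×10^-6 K/W
Sum of known resistances R_other = 4.021×10^-5 K/W
Total R = ΔT/Q = 45/54.2 = 0.8303 K/W
R_polyurethane foam = R_total − R_other = 0.8302 K/W
k = L/(R·A) = 0.18/(0.8302×8.22)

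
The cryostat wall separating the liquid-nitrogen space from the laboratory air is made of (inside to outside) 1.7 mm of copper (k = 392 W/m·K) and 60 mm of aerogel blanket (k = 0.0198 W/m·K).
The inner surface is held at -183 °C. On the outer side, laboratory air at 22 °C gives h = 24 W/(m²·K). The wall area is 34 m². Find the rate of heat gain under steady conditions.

Using the resistance-network approach (series):
R_copper = L/(kA) = 0.0017/(392×34) = 1.276×10^-7 K/W
R_aerogel blanket = L/(kA) = 0.06/(0.0198×34) = 0.08913 K/W
R_outer film = 1/(h_o·A) = 1/(24×34) = 0.001225 K/W
R_total = 0.09035 K/W
Q = ΔT / R_total = 205 / 0.09035

Q ≈ 2270 W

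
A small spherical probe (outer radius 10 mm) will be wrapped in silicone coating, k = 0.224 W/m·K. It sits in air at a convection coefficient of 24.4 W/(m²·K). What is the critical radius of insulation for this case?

For a sphere r_cr = 2k/h = 2×0.224/24.4
r_cr = 18.4 mm; since the bare radius (10 mm) is below r_cr, adding a thin layer of insulation will *increase* heat loss.

r_cr ≈ 18.4 mm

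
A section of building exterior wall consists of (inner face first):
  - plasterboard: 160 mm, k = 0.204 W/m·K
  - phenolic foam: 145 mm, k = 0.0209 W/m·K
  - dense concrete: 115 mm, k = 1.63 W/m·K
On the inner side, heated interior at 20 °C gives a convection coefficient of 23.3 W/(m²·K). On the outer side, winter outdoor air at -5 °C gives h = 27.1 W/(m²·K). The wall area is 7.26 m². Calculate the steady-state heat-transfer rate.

Q ≈ 23.1 W

Thermal resistances in series:
R_inner film = 1/(h_i·A) = 1/(23.3×7.26) = 0.005912 K/W
R_plasterboard = L/(kA) = 0.16/(0.204×7.26) = 0.108 K/W
R_phenolic foam = L/(kA) = 0.145/(0.0209×7.26) = 0.9556 K/W
R_dense concrete = L/(kA) = 0.115/(1.63×7.26) = 0.009718 K/W
R_outer film = 1/(h_o·A) = 1/(27.1×7.26) = 0.005083 K/W
R_total = 1.084 K/W
Q = ΔT / R_total = 25 / 1.084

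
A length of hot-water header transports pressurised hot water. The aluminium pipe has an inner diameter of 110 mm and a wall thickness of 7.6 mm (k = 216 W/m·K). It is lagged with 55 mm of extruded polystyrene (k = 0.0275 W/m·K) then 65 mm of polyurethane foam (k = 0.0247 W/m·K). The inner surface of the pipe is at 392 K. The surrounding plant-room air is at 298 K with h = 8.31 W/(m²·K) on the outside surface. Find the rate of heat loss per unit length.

Treating each annulus and film as a series resistance:
R_aluminium pipe wall = ln(62.6/55)/(2π×216×1) = 9.537×10^-5 K/W
R_extruded polystyrene = ln(117.6/62.6)/(2π×0.0275×1) = 3.649 K/W
R_polyurethane foam = ln(182.6/117.6)/(2π×0.0247×1) = 2.835 K/W
R_outer film = 1/(h_o·2πr_oL) = 1/(8.31×2π×0.1826×1) = 0.1049 K/W
R_total = 6.589 K/W
Q = ΔT/R_total = 94/6.589

q′ ≈ 14.3 W/m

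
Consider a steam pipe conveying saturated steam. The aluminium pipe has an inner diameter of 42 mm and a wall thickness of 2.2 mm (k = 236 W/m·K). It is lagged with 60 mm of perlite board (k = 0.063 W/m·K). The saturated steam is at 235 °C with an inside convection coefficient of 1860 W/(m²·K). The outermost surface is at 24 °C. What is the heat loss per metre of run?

q′ ≈ 65.3 W/m

Radial resistances (cylindrical: R_cond = ln(r_o/r_i)/(2πkL), R_conv = 1/(h·2πrL)):
R_inner film = 1/(h_i·2πr₁L) = 1/(1860×2π×0.021×1) = 0.004075 K/W
R_aluminium pipe wall = ln(23.2/21)/(2π×236×1) = 6.719×10^-5 K/W
R_perlite board = ln(83.2/23.2)/(2π×0.063×1) = 3.226 K/W
R_total = 3.23 K/W
Q = ΔT/R_total = 211/3.23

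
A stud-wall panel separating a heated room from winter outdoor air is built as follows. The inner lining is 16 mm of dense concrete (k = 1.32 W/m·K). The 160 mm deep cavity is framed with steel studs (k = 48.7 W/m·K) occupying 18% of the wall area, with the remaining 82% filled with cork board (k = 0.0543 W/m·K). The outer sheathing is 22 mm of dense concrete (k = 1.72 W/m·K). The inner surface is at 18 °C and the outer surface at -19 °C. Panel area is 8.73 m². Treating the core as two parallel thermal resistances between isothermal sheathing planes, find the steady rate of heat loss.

Q ≈ 7500 W

Sheathing layers in series; stud and cavity paths in parallel between them.
R_inner = 0.016/(1.32×8.73) = 0.001388 K/W
R_stud  = 0.16/(48.7×0.18×8.73) = 0.002091 K/W
R_cav   = 0.16/(0.0543×0.82×8.73) = 0.4116 K/W
1/R_core = 1/R_stud + 1/R_cav → R_core = 0.00208 K/W
R_outer = 0.022/(1.72×8.73) = 0.001465 K/W
R_total = 0.004934 K/W
Q = ΔT/R_total = 37/0.004934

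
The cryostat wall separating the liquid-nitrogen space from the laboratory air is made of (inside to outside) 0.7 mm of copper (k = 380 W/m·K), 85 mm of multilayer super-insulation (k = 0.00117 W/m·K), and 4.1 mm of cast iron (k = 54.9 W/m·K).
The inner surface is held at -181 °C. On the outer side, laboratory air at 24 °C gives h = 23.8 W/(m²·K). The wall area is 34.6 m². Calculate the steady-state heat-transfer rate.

Model the wall as resistances in series:
R_copper = L/(kA) = 0.0007/(380×34.6) = 5.324×10^-8 K/W
R_multilayer super-insulation = L/(kA) = 0.085/(0.00117×34.6) = 2.1 K/W
R_cast iron = L/(kA) = 0.0041/(54.9×34.6) = 2.158×10^-6 K/W
R_outer film = 1/(h_o·A) = 1/(23.8×34.6) = 0.001214 K/W
R_total = 2.101 K/W
Q = ΔT / R_total = 205 / 2.101

Q ≈ 97.6 W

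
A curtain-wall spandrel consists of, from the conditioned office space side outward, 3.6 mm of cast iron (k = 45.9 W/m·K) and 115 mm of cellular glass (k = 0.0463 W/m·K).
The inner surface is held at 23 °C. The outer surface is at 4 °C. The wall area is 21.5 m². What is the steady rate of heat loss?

Q ≈ 164 W

Model the wall as resistances in series:
R_cast iron = L/(kA) = 0.0036/(45.9×21.5) = 3.648×10^-6 K/W
R_cellular glass = L/(kA) = 0.115/(0.0463×21.5) = 0.1155 K/W
R_total = 0.1155 K/W
Q = ΔT / R_total = 19 / 0.1155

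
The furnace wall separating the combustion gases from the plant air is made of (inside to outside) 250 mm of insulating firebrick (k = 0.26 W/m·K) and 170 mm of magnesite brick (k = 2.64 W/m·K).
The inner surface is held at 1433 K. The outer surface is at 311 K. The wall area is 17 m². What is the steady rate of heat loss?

Series thermal resistances:
R_insulating firebrick = L/(kA) = 0.25/(0.26×17) = 0.05656 K/W
R_magnesite brick = L/(kA) = 0.17/(2.64×17) = 0.003788 K/W
R_total = 0.06035 K/W
Q = ΔT / R_total = 1122 / 0.06035

Q ≈ 18600 W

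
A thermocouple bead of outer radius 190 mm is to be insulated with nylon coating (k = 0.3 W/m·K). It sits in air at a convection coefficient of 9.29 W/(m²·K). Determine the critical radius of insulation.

r_cr ≈ 64.6 mm

For a sphere r_cr = 2k/h = 2×0.3/9.29
r_cr = 64.6 mm; since the bare radius (190 mm) is above r_cr, any added insulation will reduce heat loss.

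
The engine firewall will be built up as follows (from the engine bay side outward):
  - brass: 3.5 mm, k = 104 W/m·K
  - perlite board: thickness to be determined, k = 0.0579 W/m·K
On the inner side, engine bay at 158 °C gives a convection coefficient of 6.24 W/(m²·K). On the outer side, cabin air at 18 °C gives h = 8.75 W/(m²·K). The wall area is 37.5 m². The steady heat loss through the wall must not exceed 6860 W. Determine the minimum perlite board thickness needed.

L ≈ 28.4 mm

Series thermal resistances:
R_inner film = 1/(h_i·A) = 1/(6.24×37.5) = 0.004274 K/W
R_brass = L/(kA) = 0.0035/(104×37.5) = 8.974×10^-7 K/W
R_outer film = 1/(h_o·A) = 1/(8.75×37.5) = 0.003048 K/W
Sum of the known resistances R_other = 0.007322 K/W
Required total resistance R_tot = ΔT/Q_allow = 140/6860 = 0.02041 K/W
R_perlite board = R_tot − R_other = 0.01309 K/W
L = R·k·A = 0.01309×0.0579×37.5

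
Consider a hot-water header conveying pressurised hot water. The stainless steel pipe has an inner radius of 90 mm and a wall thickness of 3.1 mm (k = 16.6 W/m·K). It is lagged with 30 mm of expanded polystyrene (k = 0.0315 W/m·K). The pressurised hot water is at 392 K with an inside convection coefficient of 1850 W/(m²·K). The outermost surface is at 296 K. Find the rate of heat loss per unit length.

q′ ≈ 68 W/m

For a radial system each layer contributes R = ln(r_out/r_in)/(2πkL); films add R = 1/(hA).
R_inner film = 1/(h_i·2πr₁L) = 1/(1850×2π×0.09×1) = 9.559×10^-4 K/W
R_stainless steel pipe wall = ln(93.1/90)/(2π×16.6×1) = 3.247×10^-4 K/W
R_expanded polystyrene = ln(123.1/93.1)/(2π×0.0315×1) = 1.411 K/W
R_total = 1.413 K/W
Q = ΔT/R_total = 96/1.413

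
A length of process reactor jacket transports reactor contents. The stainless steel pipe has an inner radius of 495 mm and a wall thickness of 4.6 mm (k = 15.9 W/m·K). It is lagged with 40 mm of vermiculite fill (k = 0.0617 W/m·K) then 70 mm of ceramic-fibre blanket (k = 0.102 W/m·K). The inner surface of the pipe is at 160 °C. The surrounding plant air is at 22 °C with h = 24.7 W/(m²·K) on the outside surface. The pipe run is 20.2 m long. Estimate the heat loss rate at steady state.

Radial resistances (cylindrical: R_cond = ln(r_o/r_i)/(2πkL), R_conv = 1/(h·2πrL)):
R_stainless steel pipe wall = ln(499.6/495)/(2π×15.9×20.2) = 4.584×10^-6 K/W
R_vermiculite fill = ln(539.6/499.6)/(2π×0.0617×20.2) = 0.009835 K/W
R_ceramic-fibre blanket = ln(609.6/539.6)/(2π×0.102×20.2) = 0.009422 K/W
R_outer film = 1/(h_o·2πr_oL) = 1/(24.7×2π×0.6096×20.2) = 5.233×10^-4 K/W
R_total = 0.01979 K/W
Q = ΔT/R_total = 138/0.01979

Q ≈ 6970 W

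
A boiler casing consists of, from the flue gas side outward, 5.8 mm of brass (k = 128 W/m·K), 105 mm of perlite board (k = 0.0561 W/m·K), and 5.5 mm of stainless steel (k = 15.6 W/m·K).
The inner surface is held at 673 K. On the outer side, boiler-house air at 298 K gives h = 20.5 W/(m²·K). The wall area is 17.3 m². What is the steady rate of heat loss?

Treating each layer as a thermal resistance in series:
R_brass = L/(kA) = 0.0058/(128×17.3) = 2.619×10^-6 K/W
R_perlite board = L/(kA) = 0.105/(0.0561×17.3) = 0.1082 K/W
R_stainless steel = L/(kA) = 0.0055/(15.6×17.3) = 2.038×10^-5 K/W
R_outer film = 1/(h_o·A) = 1/(20.5×17.3) = 0.00282 K/W
R_total = 0.111 K/W
Q = ΔT / R_total = 375 / 0.111

Q ≈ 3380 W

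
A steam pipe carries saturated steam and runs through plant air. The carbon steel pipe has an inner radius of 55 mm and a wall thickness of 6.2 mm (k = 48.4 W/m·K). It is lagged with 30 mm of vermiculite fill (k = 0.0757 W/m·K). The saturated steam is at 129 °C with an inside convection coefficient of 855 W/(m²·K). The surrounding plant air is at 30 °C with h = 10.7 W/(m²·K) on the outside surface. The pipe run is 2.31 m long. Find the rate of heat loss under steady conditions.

Q ≈ 227 W

Treating each annulus and film as a series resistance:
R_inner film = 1/(h_i·2πr₁L) = 1/(855×2π×0.055×2.31) = 0.001465 K/W
R_carbon steel pipe wall = ln(61.2/55)/(2π×48.4×2.31) = 1.521×10^-4 K/W
R_vermiculite fill = ln(91.2/61.2)/(2π×0.0757×2.31) = 0.3631 K/W
R_outer film = 1/(h_o·2πr_oL) = 1/(10.7×2π×0.0912×2.31) = 0.0706 K/W
R_total = 0.4353 K/W
Q = ΔT/R_total = 99/0.4353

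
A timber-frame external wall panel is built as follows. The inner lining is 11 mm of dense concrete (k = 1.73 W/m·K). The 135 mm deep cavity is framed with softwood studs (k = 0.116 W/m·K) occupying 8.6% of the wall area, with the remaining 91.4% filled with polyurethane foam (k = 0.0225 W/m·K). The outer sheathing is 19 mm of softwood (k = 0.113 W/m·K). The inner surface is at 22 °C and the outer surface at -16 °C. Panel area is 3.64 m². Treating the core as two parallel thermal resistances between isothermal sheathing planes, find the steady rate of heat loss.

Q ≈ 30.1 W

Sheathing layers in series; stud and cavity paths in parallel between them.
R_inner = 0.011/(1.73×3.64) = 0.001747 K/W
R_stud  = 0.135/(0.116×0.086×3.64) = 3.718 K/W
R_cav   = 0.135/(0.0225×0.914×3.64) = 1.803 K/W
1/R_core = 1/R_stud + 1/R_cav → R_core = 1.214 K/W
R_outer = 0.019/(0.113×3.64) = 0.04619 K/W
R_total = 1.262 K/W
Q = ΔT/R_total = 38/1.262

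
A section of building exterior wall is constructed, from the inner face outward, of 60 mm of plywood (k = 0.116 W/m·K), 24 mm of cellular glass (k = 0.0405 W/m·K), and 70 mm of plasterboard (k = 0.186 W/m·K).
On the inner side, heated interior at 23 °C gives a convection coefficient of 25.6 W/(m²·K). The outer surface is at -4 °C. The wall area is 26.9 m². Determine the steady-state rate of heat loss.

Q ≈ 476 W

Treating each layer as a thermal resistance in series:
R_inner film = 1/(h_i·A) = 1/(25.6×26.9) = 0.001452 K/W
R_plywood = L/(kA) = 0.06/(0.116×26.9) = 0.01923 K/W
R_cellular glass = L/(kA) = 0.024/(0.0405×26.9) = 0.02203 K/W
R_plasterboard = L/(kA) = 0.07/(0.186×26.9) = 0.01399 K/W
R_total = 0.0567 K/W
Q = ΔT / R_total = 27 / 0.0567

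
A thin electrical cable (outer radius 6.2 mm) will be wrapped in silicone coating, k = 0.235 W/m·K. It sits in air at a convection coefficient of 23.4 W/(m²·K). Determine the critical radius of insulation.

r_cr ≈ 10 mm

For a cylinder r_cr = k/h = 0.235/23.4
r_cr = 10 mm; since the bare radius (6.2 mm) is below r_cr, adding a thin layer of insulation will *increase* heat loss.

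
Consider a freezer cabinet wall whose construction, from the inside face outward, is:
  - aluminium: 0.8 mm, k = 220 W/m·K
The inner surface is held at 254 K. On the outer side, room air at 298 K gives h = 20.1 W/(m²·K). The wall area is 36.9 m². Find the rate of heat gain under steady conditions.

Q ≈ 32600 W

Treating each layer as a thermal resistance in series:
R_aluminium = L/(kA) = 0.0008/(220×36.9) = 9.855×10^-8 K/W
R_outer film = 1/(h_o·A) = 1/(20.1×36.9) = 0.001348 K/W
R_total = 0.001348 K/W
Q = ΔT / R_total = 44 / 0.001348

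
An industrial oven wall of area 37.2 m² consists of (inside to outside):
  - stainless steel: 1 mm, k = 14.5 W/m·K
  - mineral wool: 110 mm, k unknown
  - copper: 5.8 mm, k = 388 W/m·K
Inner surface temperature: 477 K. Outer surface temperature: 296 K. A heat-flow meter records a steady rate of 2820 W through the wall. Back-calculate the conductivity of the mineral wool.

Treating each layer as a thermal resistance in series:
R_stainless steel = L/(kA) = 0.001/(14.5×37.2) = 1.854×10^-6 K/W
R_copper = L/(kA) = 0.0058/(388×37.2) = 4.018×10^-7 K/W
Sum of known resistances R_other = 2.256×10^-6 K/W
Total R = ΔT/Q = 181/2820 = 0.06418 K/W
R_mineral wool = R_total − R_other = 0.06418 K/W
k = L/(R·A) = 0.11/(0.06418×37.2)

k ≈ 0.0461 W/(m·K)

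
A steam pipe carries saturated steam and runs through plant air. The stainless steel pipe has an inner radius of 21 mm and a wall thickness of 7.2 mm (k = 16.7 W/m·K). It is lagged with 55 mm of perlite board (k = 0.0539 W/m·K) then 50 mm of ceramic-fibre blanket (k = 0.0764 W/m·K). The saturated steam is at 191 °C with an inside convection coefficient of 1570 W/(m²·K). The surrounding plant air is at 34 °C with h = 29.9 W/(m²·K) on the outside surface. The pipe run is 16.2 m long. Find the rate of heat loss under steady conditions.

Q ≈ 602 W

Treating each annulus and film as a series resistance:
R_inner film = 1/(h_i·2πr₁L) = 1/(1570×2π×0.021×16.2) = 2.98×10^-4 K/W
R_stainless steel pipe wall = ln(28.2/21)/(2π×16.7×16.2) = 1.734×10^-4 K/W
R_perlite board = ln(83.2/28.2)/(2π×0.0539×16.2) = 0.1972 K/W
R_ceramic-fibre blanket = ln(133.2/83.2)/(2π×0.0764×16.2) = 0.06052 K/W
R_outer film = 1/(h_o·2πr_oL) = 1/(29.9×2π×0.1332×16.2) = 0.002467 K/W
R_total = 0.2607 K/W
Q = ΔT/R_total = 157/0.2607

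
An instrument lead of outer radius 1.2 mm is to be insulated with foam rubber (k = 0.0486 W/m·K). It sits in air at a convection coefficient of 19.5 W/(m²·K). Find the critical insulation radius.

r_cr ≈ 2.49 mm

For a cylinder r_cr = k/h = 0.0486/19.5
r_cr = 2.49 mm; since the bare radius (1.2 mm) is below r_cr, adding a thin layer of insulation will *increase* heat loss.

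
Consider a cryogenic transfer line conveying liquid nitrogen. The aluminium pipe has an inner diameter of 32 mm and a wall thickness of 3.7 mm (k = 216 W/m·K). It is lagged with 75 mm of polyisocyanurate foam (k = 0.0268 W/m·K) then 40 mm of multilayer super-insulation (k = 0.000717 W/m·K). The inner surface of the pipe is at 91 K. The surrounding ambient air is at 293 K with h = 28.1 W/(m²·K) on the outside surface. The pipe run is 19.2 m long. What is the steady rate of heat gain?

Q ≈ 44.3 W

For a radial system each layer contributes R = ln(r_out/r_in)/(2πkL); films add R = 1/(hA).
R_aluminium pipe wall = ln(19.7/16)/(2π×216×19.2) = 7.983×10^-6 K/W
R_polyisocyanurate foam = ln(94.7/19.7)/(2π×0.0268×19.2) = 0.4856 K/W
R_multilayer super-insulation = ln(134.7/94.7)/(2π×0.000717×19.2) = 4.073 K/W
R_outer film = 1/(h_o·2πr_oL) = 1/(28.1×2π×0.1347×19.2) = 0.00219 K/W
R_total = 4.561 K/W
Q = ΔT/R_total = 202/4.561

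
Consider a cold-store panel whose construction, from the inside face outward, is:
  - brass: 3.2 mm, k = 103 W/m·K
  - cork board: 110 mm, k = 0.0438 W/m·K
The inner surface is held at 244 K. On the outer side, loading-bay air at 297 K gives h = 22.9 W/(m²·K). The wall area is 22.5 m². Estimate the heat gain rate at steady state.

Q ≈ 467 W

Series thermal resistances:
R_brass = L/(kA) = 0.0032/(103×22.5) = 1.381×10^-6 K/W
R_cork board = L/(kA) = 0.11/(0.0438×22.5) = 0.1116 K/W
R_outer film = 1/(h_o·A) = 1/(22.9×22.5) = 0.001941 K/W
R_total = 0.1136 K/W
Q = ΔT / R_total = 53 / 0.1136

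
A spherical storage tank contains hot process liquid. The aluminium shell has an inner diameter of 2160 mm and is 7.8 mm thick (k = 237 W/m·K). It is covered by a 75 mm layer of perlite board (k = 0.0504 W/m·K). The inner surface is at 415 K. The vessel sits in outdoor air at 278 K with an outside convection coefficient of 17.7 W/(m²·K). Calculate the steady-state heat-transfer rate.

Each spherical layer contributes R = (1/r_i − 1/r_o)/(4πk):
R_aluminium shell = (1/1.08 − 1/1.0878)/(4π×237) = 2.229×10^-6 K/W
R_perlite board = (1/1.0878 − 1/1.1628)/(4π×0.0504) = 0.09362 K/W
R_outer film = 1/(h·4πr_o²) = 1/(17.7×4π×1.1628²) = 0.003325 K/W
R_total = 0.09695 K/W
Q = ΔT/R_total = 137/0.09695

Q ≈ 1410 W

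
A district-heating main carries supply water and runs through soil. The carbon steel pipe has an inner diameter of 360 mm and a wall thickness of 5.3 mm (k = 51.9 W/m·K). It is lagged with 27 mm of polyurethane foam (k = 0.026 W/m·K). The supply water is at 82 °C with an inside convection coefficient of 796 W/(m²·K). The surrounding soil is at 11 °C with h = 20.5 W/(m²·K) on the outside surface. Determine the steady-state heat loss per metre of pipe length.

q′ ≈ 81.6 W/m

Treating each annulus and film as a series resistance:
R_inner film = 1/(h_i·2πr₁L) = 1/(796×2π×0.18×1) = 0.001111 K/W
R_carbon steel pipe wall = ln(185.3/180)/(2π×51.9×1) = 8.899×10^-5 K/W
R_polyurethane foam = ln(212.3/185.3)/(2π×0.026×1) = 0.8327 K/W
R_outer film = 1/(h_o·2πr_oL) = 1/(20.5×2π×0.2123×1) = 0.03657 K/W
R_total = 0.8704 K/W
Q = ΔT/R_total = 71/0.8704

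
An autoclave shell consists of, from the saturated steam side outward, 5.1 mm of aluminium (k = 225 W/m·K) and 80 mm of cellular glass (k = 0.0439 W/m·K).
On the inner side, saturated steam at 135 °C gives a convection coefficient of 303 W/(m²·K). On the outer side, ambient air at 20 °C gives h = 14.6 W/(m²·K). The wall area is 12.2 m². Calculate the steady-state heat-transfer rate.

Q ≈ 741 W

Using the resistance-network approach (series):
R_inner film = 1/(h_i·A) = 1/(303×12.2) = 2.705×10^-4 K/W
R_aluminium = L/(kA) = 0.0051/(225×12.2) = 1.858×10^-6 K/W
R_cellular glass = L/(kA) = 0.08/(0.0439×12.2) = 0.1494 K/W
R_outer film = 1/(h_o·A) = 1/(14.6×12.2) = 0.005614 K/W
R_total = 0.1553 K/W
Q = ΔT / R_total = 115 / 0.1553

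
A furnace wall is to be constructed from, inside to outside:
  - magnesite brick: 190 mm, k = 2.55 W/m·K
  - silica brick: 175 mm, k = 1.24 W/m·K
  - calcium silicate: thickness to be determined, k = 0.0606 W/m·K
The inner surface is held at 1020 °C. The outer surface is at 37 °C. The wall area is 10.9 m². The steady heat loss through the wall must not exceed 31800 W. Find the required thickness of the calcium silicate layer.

L ≈ 7.35 mm

Series thermal resistances:
R_magnesite brick = L/(kA) = 0.19/(2.55×10.9) = 0.006836 K/W
R_silica brick = L/(kA) = 0.175/(1.24×10.9) = 0.01295 K/W
Sum of the known resistances R_other = 0.01978 K/W
Required total resistance R_tot = ΔT/Q_allow = 983/31800 = 0.03091 K/W
R_calcium silicate = R_tot − R_other = 0.01113 K/W
L = R·k·A = 0.01113×0.0606×10.9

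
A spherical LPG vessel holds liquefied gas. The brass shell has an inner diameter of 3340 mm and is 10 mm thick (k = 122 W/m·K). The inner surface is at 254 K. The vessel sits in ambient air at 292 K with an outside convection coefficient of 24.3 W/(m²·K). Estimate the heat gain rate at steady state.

Q ≈ 32700 W

Spherical conduction: R = (1/r_in − 1/r_out)/(4πk) per layer; series-sum.
R_brass shell = (1/1.67 − 1/1.68)/(4π×122) = 2.325×10^-6 K/W
R_outer film = 1/(h·4πr_o²) = 1/(24.3×4π×1.68²) = 0.00116 K/W
R_total = 0.001163 K/W
Q = ΔT/R_total = 38/0.001163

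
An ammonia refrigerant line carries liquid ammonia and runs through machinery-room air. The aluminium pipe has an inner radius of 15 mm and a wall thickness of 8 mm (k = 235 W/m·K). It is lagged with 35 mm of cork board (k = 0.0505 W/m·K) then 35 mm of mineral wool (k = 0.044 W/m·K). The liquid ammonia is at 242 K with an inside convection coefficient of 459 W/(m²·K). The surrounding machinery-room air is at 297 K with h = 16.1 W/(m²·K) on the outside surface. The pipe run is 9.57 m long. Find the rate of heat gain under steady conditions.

Treating each annulus and film as a series resistance:
R_inner film = 1/(h_i·2πr₁L) = 1/(459×2π×0.015×9.57) = 0.002415 K/W
R_aluminium pipe wall = ln(23/15)/(2π×235×9.57) = 3.025×10^-5 K/W
R_cork board = ln(58/23)/(2π×0.0505×9.57) = 0.3046 K/W
R_mineral wool = ln(93/58)/(2π×0.044×9.57) = 0.1785 K/W
R_outer film = 1/(h_o·2πr_oL) = 1/(16.1×2π×0.093×9.57) = 0.01111 K/W
R_total = 0.4966 K/W
Q = ΔT/R_total = 55/0.4966

Q ≈ 111 W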